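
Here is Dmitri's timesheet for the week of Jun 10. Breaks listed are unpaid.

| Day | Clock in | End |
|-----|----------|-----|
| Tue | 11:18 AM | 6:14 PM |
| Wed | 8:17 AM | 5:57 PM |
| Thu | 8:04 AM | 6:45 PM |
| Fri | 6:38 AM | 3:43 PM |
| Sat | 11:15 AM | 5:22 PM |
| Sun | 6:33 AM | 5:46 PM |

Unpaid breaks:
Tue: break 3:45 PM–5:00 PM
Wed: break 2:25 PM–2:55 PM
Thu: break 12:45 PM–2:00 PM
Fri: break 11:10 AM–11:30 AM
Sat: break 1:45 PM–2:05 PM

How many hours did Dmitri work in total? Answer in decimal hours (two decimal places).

Tue: 11:18 AM–6:14 PM = 6 h 56 min; less 75 min break → 5 h 41 min
Wed: 8:17 AM–5:57 PM = 9 h 40 min; less 30 min break → 9 h 10 min
Thu: 8:04 AM–6:45 PM = 10 h 41 min; less 75 min break → 9 h 26 min
Fri: 6:38 AM–3:43 PM = 9 h 5 min; less 20 min break → 8 h 45 min
Sat: 11:15 AM–5:22 PM = 6 h 7 min; less 20 min break → 5 h 47 min
Sun: 6:33 AM–5:46 PM = 11 h 13 min
Total: 5 h 41 min + 9 h 10 min + 9 h 26 min + 8 h 45 min + 5 h 47 min + 11 h 13 min = 50 h 2 min.

50.03 hours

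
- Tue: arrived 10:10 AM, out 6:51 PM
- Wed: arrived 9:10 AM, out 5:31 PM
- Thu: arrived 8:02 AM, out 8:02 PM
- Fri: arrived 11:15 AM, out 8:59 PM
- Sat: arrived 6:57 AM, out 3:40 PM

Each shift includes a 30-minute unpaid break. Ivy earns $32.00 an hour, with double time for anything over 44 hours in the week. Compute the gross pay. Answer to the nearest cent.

Tue: 10:10 AM–6:51 PM = 8 h 41 min; less 30 min break → 8 h 11 min
Wed: 9:10 AM–5:31 PM = 8 h 21 min; less 30 min break → 7 h 51 min
Thu: 8:02 AM–8:02 PM = 12 h 0 min; less 30 min break → 11 h 30 min
Fri: 11:15 AM–8:59 PM = 9 h 44 min; less 30 min break → 9 h 14 min
Sat: 6:57 AM–3:40 PM = 8 h 43 min; less 30 min break → 8 h 13 min
Total worked: 44 h 59 min = 2699 min.
Regular 44 h 0 min = 2640 min at $32.00/h; overtime 0 h 59 min = 59 min at $64.00/h.
Pay = (2640 × $32.00 + 59 × $64.00) ÷ 60 = $1470.93.

$1470.93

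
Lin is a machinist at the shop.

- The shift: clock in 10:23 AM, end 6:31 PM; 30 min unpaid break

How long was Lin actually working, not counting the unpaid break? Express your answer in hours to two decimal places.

7.63 hours

The shift: 10:23 AM–6:31 PM = 8 h 8 min; less 30 min break → 7 h 38 min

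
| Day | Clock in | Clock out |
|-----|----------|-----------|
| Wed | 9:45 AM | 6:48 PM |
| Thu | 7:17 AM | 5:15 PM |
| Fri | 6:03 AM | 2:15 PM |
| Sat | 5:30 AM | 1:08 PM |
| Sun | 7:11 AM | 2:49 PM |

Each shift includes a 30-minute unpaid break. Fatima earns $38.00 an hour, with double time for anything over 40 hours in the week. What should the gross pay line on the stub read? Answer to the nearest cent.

Wed: 9:45 AM–6:48 PM = 9 h 3 min; less 30 min break → 8 h 33 min
Thu: 7:17 AM–5:15 PM = 9 h 58 min; less 30 min break → 9 h 28 min
Fri: 6:03 AM–2:15 PM = 8 h 12 min; less 30 min break → 7 h 42 min
Sat: 5:30 AM–1:08 PM = 7 h 38 min; less 30 min break → 7 h 8 min
Sun: 7:11 AM–2:49 PM = 7 h 38 min; less 30 min break → 7 h 8 min
Total worked: 39 h 59 min = 2399 min.
Regular 39 h 59 min = 2399 min at $38.00/h; overtime 0 h 0 min = 0 min at $76.00/h.
Pay = (2399 × $38.00 + 0 × $76.00) ÷ 60 = $1519.37.

$1519.37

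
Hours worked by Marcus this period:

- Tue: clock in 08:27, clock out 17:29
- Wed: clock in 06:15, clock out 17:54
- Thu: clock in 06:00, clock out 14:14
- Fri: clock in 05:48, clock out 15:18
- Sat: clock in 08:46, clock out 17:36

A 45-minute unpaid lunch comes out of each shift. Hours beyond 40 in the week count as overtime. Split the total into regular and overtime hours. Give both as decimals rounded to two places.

Tue: 08:27–17:29 = 9 h 2 min; less 45 min break → 8 h 17 min
Wed: 06:15–17:54 = 11 h 39 min; less 45 min break → 10 h 54 min
Thu: 06:00–14:14 = 8 h 14 min; less 45 min break → 7 h 29 min
Fri: 05:48–15:18 = 9 h 30 min; less 45 min break → 8 h 45 min
Sat: 08:46–17:36 = 8 h 50 min; less 45 min break → 8 h 5 min
Total worked: 43 h 30 min = 43.50 h.
Threshold 40 h → overtime 3 h 30 min, regular 40 h 0 min.

Regular 40.00 hours, overtime 3.50 hours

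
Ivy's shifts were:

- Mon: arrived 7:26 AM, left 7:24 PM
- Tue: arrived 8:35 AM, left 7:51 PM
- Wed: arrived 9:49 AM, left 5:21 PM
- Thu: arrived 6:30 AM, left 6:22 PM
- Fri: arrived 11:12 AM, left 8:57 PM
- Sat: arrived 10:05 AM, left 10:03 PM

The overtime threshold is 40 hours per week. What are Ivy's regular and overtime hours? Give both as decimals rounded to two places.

Mon: 7:26 AM–7:24 PM = 11 h 58 min
Tue: 8:35 AM–7:51 PM = 11 h 16 min
Wed: 9:49 AM–5:21 PM = 7 h 32 min
Thu: 6:30 AM–6:22 PM = 11 h 52 min
Fri: 11:12 AM–8:57 PM = 9 h 45 min
Sat: 10:05 AM–10:03 PM = 11 h 58 min
Total worked: 64 h 21 min = 64.35 h.
Threshold 40 h → overtime 24 h 21 min, regular 40 h 0 min.

Regular 40.00 hours, overtime 24.35 hours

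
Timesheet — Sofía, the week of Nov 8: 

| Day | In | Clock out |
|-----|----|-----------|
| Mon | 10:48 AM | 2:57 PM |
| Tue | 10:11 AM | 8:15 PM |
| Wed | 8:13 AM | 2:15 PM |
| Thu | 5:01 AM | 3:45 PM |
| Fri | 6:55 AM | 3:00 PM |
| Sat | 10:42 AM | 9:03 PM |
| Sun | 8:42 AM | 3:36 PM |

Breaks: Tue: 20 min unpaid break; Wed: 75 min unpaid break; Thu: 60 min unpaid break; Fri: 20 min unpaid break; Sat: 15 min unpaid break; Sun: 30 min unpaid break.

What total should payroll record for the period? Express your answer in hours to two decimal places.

Mon: 10:48 AM–2:57 PM = 4 h 9 min
Tue: 10:11 AM–8:15 PM = 10 h 4 min; less 20 min break → 9 h 44 min
Wed: 8:13 AM–2:15 PM = 6 h 2 min; less 75 min break → 4 h 47 min
Thu: 5:01 AM–3:45 PM = 10 h 44 min; less 60 min break → 9 h 44 min
Fri: 6:55 AM–3:00 PM = 8 h 5 min; less 20 min break → 7 h 45 min
Sat: 10:42 AM–9:03 PM = 10 h 21 min; less 15 min break → 10 h 6 min
Sun: 8:42 AM–3:36 PM = 6 h 54 min; less 30 min break → 6 h 24 min
Total: 4 h 9 min + 9 h 44 min + 4 h 47 min + 9 h 44 min + 7 h 45 min + 10 h 6 min + 6 h 24 min = 52 h 39 min.

52.65 hours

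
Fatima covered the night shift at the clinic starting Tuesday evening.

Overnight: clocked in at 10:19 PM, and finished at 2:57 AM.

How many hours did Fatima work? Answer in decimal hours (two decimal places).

Overnight: 10:19 PM → midnight = 1 h 41 min; midnight → 2:57 AM = 2 h 57 min; span 4 h 38 min

4.63 hours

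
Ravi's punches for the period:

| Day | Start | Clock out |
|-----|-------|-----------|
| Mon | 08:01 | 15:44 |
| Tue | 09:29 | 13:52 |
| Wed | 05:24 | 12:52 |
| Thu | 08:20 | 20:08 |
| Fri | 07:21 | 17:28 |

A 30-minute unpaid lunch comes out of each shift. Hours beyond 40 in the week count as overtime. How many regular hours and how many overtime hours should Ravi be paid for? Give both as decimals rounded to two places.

Mon: 08:01–15:44 = 7 h 43 min; less 30 min break → 7 h 13 min
Tue: 09:29–13:52 = 4 h 23 min; less 30 min break → 3 h 53 min
Wed: 05:24–12:52 = 7 h 28 min; less 30 min break → 6 h 58 min
Thu: 08:20–20:08 = 11 h 48 min; less 30 min break → 11 h 18 min
Fri: 07:21–17:28 = 10 h 7 min; less 30 min break → 9 h 37 min
Total worked: 38 h 59 min = 38.98 h.
Threshold 40 h → overtime 0 h 0 min, regular 38 h 59 min.

Regular 38.98 hours, overtime 0.00 hours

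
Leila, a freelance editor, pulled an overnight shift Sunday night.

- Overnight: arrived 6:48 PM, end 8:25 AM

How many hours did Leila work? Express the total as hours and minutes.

Overnight: 6:48 PM → midnight = 5 h 12 min; midnight → 8:25 AM = 8 h 25 min; span 13 h 37 min

13 h 37 min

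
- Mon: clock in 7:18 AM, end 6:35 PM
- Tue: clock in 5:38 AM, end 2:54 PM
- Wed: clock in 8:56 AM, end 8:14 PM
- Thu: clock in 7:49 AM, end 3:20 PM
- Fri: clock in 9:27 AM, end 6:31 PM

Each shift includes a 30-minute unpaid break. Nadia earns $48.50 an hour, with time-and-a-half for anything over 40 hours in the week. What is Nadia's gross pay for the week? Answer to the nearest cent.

Mon: 7:18 AM–6:35 PM = 11 h 17 min; less 30 min break → 10 h 47 min
Tue: 5:38 AM–2:54 PM = 9 h 16 min; less 30 min break → 8 h 46 min
Wed: 8:56 AM–8:14 PM = 11 h 18 min; less 30 min break → 10 h 48 min
Thu: 7:49 AM–3:20 PM = 7 h 31 min; less 30 min break → 7 h 1 min
Fri: 9:27 AM–6:31 PM = 9 h 4 min; less 30 min break → 8 h 34 min
Total worked: 45 h 56 min = 2756 min.
Regular 40 h 0 min = 2400 min at $48.50/h; overtime 5 h 56 min = 356 min at $72.75/h.
Pay = (2400 × $48.50 + 356 × $72.75) ÷ 60 = $2371.65.

$2371.65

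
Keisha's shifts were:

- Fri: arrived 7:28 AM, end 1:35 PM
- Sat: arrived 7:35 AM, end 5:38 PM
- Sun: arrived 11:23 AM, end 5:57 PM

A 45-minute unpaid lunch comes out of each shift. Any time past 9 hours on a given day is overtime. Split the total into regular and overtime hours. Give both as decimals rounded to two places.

Regular 20.18 hours, overtime 0.30 hours

Fri: 7:28 AM–1:35 PM = 6 h 7 min; less 45 min break → 5 h 22 min
Sat: 7:35 AM–5:38 PM = 10 h 3 min; less 45 min break → 9 h 18 min
Sun: 11:23 AM–5:57 PM = 6 h 34 min; less 45 min break → 5 h 49 min
Fri reg 5 h 22 min / OT 0 h 0 min; Sat reg 9 h 0 min / OT 0 h 18 min; Sun reg 5 h 49 min / OT 0 h 0 min.
Totals: regular 20 h 11 min, overtime 0 h 18 min.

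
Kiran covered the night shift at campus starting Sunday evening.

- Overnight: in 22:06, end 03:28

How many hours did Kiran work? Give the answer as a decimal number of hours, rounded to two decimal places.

Overnight: 22:06 → midnight = 1 h 54 min; midnight → 03:28 = 3 h 28 min; span 5 h 22 min

5.37 hours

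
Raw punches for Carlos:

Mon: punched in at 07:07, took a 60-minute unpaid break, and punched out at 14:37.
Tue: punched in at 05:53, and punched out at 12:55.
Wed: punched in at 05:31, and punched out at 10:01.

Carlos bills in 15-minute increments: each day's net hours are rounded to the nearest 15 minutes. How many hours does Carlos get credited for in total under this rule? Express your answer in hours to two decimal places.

Mon: 07:07–14:37 = 7 h 30 min − 60 min = 6 h 30 min → rounds to 6 h 30 min
Tue: 05:53–12:55 = 7 h 2 min → rounds to 7 h 0 min
Wed: 05:31–10:01 = 4 h 30 min → rounds to 4 h 30 min
Total credited: 18 h 0 min.

18.00 hours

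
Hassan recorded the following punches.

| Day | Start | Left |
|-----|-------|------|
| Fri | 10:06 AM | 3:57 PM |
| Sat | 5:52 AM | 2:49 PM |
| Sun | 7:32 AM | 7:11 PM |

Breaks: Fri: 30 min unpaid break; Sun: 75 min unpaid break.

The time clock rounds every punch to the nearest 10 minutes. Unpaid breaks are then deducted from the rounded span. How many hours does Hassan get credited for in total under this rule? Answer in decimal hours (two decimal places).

24.75 hours

Fri: in 10:06 AM→10:10 AM, out 3:57 PM→4:00 PM; 5 h 50 min − 30 min = 5 h 20 min
Sat: in 5:52 AM→5:50 AM, out 2:49 PM→2:50 PM; 9 h 0 min
Sun: in 7:32 AM→7:30 AM, out 7:11 PM→7:10 PM; 11 h 40 min − 75 min = 10 h 25 min
Total credited: 24 h 45 min.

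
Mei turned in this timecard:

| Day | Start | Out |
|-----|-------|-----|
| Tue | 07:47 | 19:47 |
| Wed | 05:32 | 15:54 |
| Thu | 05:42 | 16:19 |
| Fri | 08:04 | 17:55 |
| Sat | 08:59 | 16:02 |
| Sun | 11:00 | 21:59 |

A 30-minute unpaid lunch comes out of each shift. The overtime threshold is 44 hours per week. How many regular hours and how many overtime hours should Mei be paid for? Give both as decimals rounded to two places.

Regular 44.00 hours, overtime 13.87 hours

Tue: 07:47–19:47 = 12 h 0 min; less 30 min break → 11 h 30 min
Wed: 05:32–15:54 = 10 h 22 min; less 30 min break → 9 h 52 min
Thu: 05:42–16:19 = 10 h 37 min; less 30 min break → 10 h 7 min
Fri: 08:04–17:55 = 9 h 51 min; less 30 min break → 9 h 21 min
Sat: 08:59–16:02 = 7 h 3 min; less 30 min break → 6 h 33 min
Sun: 11:00–21:59 = 10 h 59 min; less 30 min break → 10 h 29 min
Total worked: 57 h 52 min = 57.87 h.
Threshold 44 h → overtime 13 h 52 min, regular 44 h 0 min.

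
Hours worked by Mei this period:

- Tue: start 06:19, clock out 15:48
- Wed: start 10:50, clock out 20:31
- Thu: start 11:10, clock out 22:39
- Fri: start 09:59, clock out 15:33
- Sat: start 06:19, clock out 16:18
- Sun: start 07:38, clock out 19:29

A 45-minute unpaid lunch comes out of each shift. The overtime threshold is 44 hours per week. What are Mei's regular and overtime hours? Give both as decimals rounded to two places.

Regular 44.00 hours, overtime 9.55 hours

Tue: 06:19–15:48 = 9 h 29 min; less 45 min break → 8 h 44 min
Wed: 10:50–20:31 = 9 h 41 min; less 45 min break → 8 h 56 min
Thu: 11:10–22:39 = 11 h 29 min; less 45 min break → 10 h 44 min
Fri: 09:59–15:33 = 5 h 34 min; less 45 min break → 4 h 49 min
Sat: 06:19–16:18 = 9 h 59 min; less 45 min break → 9 h 14 min
Sun: 07:38–19:29 = 11 h 51 min; less 45 min break → 11 h 6 min
Total worked: 53 h 33 min = 53.55 h.
Threshold 44 h → overtime 9 h 33 min, regular 44 h 0 min.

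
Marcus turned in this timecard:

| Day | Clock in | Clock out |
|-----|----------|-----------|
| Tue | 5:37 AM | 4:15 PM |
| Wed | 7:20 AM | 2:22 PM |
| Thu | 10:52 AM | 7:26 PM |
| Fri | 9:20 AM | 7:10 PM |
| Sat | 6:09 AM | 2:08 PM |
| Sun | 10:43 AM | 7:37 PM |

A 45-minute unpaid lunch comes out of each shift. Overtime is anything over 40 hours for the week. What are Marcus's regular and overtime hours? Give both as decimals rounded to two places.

Regular 40.00 hours, overtime 8.45 hours

Tue: 5:37 AM–4:15 PM = 10 h 38 min; less 45 min break → 9 h 53 min
Wed: 7:20 AM–2:22 PM = 7 h 2 min; less 45 min break → 6 h 17 min
Thu: 10:52 AM–7:26 PM = 8 h 34 min; less 45 min break → 7 h 49 min
Fri: 9:20 AM–7:10 PM = 9 h 50 min; less 45 min break → 9 h 5 min
Sat: 6:09 AM–2:08 PM = 7 h 59 min; less 45 min break → 7 h 14 min
Sun: 10:43 AM–7:37 PM = 8 h 54 min; less 45 min break → 8 h 9 min
Total worked: 48 h 27 min = 48.45 h.
Threshold 40 h → overtime 8 h 27 min, regular 40 h 0 min.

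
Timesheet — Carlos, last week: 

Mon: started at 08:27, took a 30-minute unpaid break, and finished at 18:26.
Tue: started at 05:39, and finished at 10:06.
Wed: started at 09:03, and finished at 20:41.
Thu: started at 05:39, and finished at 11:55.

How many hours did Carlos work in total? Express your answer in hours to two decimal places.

31.83 hours

Mon: 08:27–18:26 = 9 h 59 min; less 30 min break → 9 h 29 min
Tue: 05:39–10:06 = 4 h 27 min
Wed: 09:03–20:41 = 11 h 38 min
Thu: 05:39–11:55 = 6 h 16 min
Total: 9 h 29 min + 4 h 27 min + 11 h 38 min + 6 h 16 min = 31 h 50 min.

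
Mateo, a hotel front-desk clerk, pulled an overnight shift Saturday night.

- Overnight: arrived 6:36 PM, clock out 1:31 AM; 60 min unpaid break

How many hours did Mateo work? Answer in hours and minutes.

Overnight: 6:36 PM → midnight = 5 h 24 min; midnight → 1:31 AM = 1 h 31 min; span 6 h 55 min; less 60 min break → 5 h 55 min

5 h 55 min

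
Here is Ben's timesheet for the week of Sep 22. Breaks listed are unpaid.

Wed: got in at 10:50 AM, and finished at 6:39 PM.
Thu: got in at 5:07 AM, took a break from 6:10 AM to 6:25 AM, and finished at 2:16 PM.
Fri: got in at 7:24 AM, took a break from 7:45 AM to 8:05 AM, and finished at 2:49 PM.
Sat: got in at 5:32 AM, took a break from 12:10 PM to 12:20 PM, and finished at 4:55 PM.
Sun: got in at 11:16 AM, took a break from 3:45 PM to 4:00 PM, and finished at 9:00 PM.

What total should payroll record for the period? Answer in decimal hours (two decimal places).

Wed: 10:50 AM–6:39 PM = 7 h 49 min
Thu: 5:07 AM–2:16 PM = 9 h 9 min; less 15 min break → 8 h 54 min
Fri: 7:24 AM–2:49 PM = 7 h 25 min; less 20 min break → 7 h 5 min
Sat: 5:32 AM–4:55 PM = 11 h 23 min; less 10 min break → 11 h 13 min
Sun: 11:16 AM–9:00 PM = 9 h 44 min; less 15 min break → 9 h 29 min
Total: 7 h 49 min + 8 h 54 min + 7 h 5 min + 11 h 13 min + 9 h 29 min = 44 h 30 min.

44.50 hours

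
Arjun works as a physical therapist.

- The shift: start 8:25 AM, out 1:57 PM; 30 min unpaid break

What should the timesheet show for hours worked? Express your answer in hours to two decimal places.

5.03 hours

The shift: 8:25 AM–1:57 PM = 5 h 32 min; less 30 min break → 5 h 2 min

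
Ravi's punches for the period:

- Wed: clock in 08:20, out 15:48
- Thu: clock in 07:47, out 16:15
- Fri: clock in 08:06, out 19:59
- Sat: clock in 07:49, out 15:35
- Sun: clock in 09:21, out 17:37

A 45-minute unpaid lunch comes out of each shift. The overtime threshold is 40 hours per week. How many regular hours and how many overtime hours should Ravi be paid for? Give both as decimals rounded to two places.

Regular 40.00 hours, overtime 0.10 hours

Wed: 08:20–15:48 = 7 h 28 min; less 45 min break → 6 h 43 min
Thu: 07:47–16:15 = 8 h 28 min; less 45 min break → 7 h 43 min
Fri: 08:06–19:59 = 11 h 53 min; less 45 min break → 11 h 8 min
Sat: 07:49–15:35 = 7 h 46 min; less 45 min break → 7 h 1 min
Sun: 09:21–17:37 = 8 h 16 min; less 45 min break → 7 h 31 min
Total worked: 40 h 6 min = 40.10 h.
Threshold 40 h → overtime 0 h 6 min, regular 40 h 0 min.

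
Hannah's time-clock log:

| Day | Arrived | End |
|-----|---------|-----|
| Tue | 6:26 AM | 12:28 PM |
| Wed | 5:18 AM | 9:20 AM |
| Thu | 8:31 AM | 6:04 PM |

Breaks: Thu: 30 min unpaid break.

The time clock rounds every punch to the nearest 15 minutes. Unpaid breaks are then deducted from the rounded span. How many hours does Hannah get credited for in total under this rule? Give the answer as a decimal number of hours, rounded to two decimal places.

Tue: in 6:26 AM→6:30 AM, out 12:28 PM→12:30 PM; 6 h 0 min
Wed: in 5:18 AM→5:15 AM, out 9:20 AM→9:15 AM; 4 h 0 min
Thu: in 8:31 AM→8:30 AM, out 6:04 PM→6:00 PM; 9 h 30 min − 30 min = 9 h 0 min
Total credited: 19 h 0 min.

19.00 hours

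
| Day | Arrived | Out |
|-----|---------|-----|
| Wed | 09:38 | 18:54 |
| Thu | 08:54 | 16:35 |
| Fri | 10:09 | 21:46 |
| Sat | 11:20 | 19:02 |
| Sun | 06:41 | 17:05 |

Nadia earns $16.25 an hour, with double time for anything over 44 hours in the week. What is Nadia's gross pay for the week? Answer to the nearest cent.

$801.67

Wed: 09:38–18:54 = 9 h 16 min
Thu: 08:54–16:35 = 7 h 41 min
Fri: 10:09–21:46 = 11 h 37 min
Sat: 11:20–19:02 = 7 h 42 min
Sun: 06:41–17:05 = 10 h 24 min
Total worked: 46 h 40 min = 2800 min.
Regular 44 h 0 min = 2640 min at $16.25/h; overtime 2 h 40 min = 160 min at $32.50/h.
Pay = (2640 × $16.25 + 160 × $32.50) ÷ 60 = $801.67.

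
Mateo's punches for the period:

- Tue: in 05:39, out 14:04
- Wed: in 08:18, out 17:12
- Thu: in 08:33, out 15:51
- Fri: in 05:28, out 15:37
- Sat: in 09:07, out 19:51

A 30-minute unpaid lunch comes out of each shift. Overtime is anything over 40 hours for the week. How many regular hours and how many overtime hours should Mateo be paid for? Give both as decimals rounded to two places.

Regular 40.00 hours, overtime 3.00 hours

Tue: 05:39–14:04 = 8 h 25 min; less 30 min break → 7 h 55 min
Wed: 08:18–17:12 = 8 h 54 min; less 30 min break → 8 h 24 min
Thu: 08:33–15:51 = 7 h 18 min; less 30 min break → 6 h 48 min
Fri: 05:28–15:37 = 10 h 9 min; less 30 min break → 9 h 39 min
Sat: 09:07–19:51 = 10 h 44 min; less 30 min break → 10 h 14 min
Total worked: 43 h 0 min = 43.00 h.
Threshold 40 h → overtime 3 h 0 min, regular 40 h 0 min.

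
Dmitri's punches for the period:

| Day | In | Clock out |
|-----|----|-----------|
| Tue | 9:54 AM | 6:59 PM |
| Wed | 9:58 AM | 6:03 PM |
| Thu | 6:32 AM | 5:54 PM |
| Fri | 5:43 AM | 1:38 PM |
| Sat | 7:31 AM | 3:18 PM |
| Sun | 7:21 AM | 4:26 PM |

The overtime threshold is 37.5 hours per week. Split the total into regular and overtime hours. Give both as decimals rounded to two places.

Regular 37.50 hours, overtime 15.82 hours

Tue: 9:54 AM–6:59 PM = 9 h 5 min
Wed: 9:58 AM–6:03 PM = 8 h 5 min
Thu: 6:32 AM–5:54 PM = 11 h 22 min
Fri: 5:43 AM–1:38 PM = 7 h 55 min
Sat: 7:31 AM–3:18 PM = 7 h 47 min
Sun: 7:21 AM–4:26 PM = 9 h 5 min
Total worked: 53 h 19 min = 53.32 h.
Threshold 37.5 h → overtime 15 h 49 min, regular 37 h 30 min.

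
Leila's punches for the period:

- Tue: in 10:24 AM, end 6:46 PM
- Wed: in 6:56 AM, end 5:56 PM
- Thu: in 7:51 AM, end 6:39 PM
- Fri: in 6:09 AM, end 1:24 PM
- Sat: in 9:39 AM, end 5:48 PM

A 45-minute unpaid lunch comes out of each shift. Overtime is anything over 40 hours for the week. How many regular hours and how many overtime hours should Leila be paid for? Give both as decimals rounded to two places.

Regular 40.00 hours, overtime 1.82 hours

Tue: 10:24 AM–6:46 PM = 8 h 22 min; less 45 min break → 7 h 37 min
Wed: 6:56 AM–5:56 PM = 11 h 0 min; less 45 min break → 10 h 15 min
Thu: 7:51 AM–6:39 PM = 10 h 48 min; less 45 min break → 10 h 3 min
Fri: 6:09 AM–1:24 PM = 7 h 15 min; less 45 min break → 6 h 30 min
Sat: 9:39 AM–5:48 PM = 8 h 9 min; less 45 min break → 7 h 24 min
Total worked: 41 h 49 min = 41.82 h.
Threshold 40 h → overtime 1 h 49 min, regular 40 h 0 min.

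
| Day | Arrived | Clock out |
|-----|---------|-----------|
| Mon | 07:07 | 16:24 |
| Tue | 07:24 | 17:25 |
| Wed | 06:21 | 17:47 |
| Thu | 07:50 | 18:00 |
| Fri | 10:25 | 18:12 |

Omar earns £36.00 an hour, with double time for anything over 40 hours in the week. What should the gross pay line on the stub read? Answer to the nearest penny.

Mon: 07:07–16:24 = 9 h 17 min
Tue: 07:24–17:25 = 10 h 1 min
Wed: 06:21–17:47 = 11 h 26 min
Thu: 07:50–18:00 = 10 h 10 min
Fri: 10:25–18:12 = 7 h 47 min
Total worked: 48 h 41 min = 2921 min.
Regular 40 h 0 min = 2400 min at £36.00/h; overtime 8 h 41 min = 521 min at £72.00/h.
Pay = (2400 × £36.00 + 521 × £72.00) ÷ 60 = £2065.20.

£2065.20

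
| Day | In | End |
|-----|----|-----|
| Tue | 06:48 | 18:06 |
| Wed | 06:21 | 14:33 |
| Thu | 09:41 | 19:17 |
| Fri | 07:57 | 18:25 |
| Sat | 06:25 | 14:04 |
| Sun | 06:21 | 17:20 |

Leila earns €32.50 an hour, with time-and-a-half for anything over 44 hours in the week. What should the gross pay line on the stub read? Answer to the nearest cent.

€2122.25

Tue: 06:48–18:06 = 11 h 18 min
Wed: 06:21–14:33 = 8 h 12 min
Thu: 09:41–19:17 = 9 h 36 min
Fri: 07:57–18:25 = 10 h 28 min
Sat: 06:25–14:04 = 7 h 39 min
Sun: 06:21–17:20 = 10 h 59 min
Total worked: 58 h 12 min = 3492 min.
Regular 44 h 0 min = 2640 min at €32.50/h; overtime 14 h 12 min = 852 min at €48.75/h.
Pay = (2640 × €32.50 + 852 × €48.75) ÷ 60 = €2122.25.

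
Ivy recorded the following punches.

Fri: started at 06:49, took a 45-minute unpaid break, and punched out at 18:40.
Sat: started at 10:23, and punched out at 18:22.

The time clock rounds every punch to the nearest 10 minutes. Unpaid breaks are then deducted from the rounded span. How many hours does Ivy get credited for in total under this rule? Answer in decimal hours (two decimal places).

Fri: in 06:49→06:50, out 18:40→18:40; 11 h 50 min − 45 min = 11 h 5 min
Sat: in 10:23→10:20, out 18:22→18:20; 8 h 0 min
Total credited: 19 h 5 min.

19.08 hours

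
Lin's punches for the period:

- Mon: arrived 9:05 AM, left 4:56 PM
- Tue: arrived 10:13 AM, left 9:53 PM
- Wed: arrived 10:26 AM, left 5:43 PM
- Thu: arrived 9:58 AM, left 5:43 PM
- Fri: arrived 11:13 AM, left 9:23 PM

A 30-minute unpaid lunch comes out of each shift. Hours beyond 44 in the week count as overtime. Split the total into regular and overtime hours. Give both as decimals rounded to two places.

Mon: 9:05 AM–4:56 PM = 7 h 51 min; less 30 min break → 7 h 21 min
Tue: 10:13 AM–9:53 PM = 11 h 40 min; less 30 min break → 11 h 10 min
Wed: 10:26 AM–5:43 PM = 7 h 17 min; less 30 min break → 6 h 47 min
Thu: 9:58 AM–5:43 PM = 7 h 45 min; less 30 min break → 7 h 15 min
Fri: 11:13 AM–9:23 PM = 10 h 10 min; less 30 min break → 9 h 40 min
Total worked: 42 h 13 min = 42.22 h.
Threshold 44 h → overtime 0 h 0 min, regular 42 h 13 min.

Regular 42.22 hours, overtime 0.00 hours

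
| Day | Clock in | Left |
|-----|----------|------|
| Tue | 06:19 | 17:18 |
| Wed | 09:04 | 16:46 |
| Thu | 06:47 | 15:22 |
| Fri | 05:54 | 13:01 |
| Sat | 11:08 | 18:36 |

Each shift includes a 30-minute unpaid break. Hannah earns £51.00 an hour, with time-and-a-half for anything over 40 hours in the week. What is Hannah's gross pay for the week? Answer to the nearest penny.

£2006.85

Tue: 06:19–17:18 = 10 h 59 min; less 30 min break → 10 h 29 min
Wed: 09:04–16:46 = 7 h 42 min; less 30 min break → 7 h 12 min
Thu: 06:47–15:22 = 8 h 35 min; less 30 min break → 8 h 5 min
Fri: 05:54–13:01 = 7 h 7 min; less 30 min break → 6 h 37 min
Sat: 11:08–18:36 = 7 h 28 min; less 30 min break → 6 h 58 min
Total worked: 39 h 21 min = 2361 min.
Regular 39 h 21 min = 2361 min at £51.00/h; overtime 0 h 0 min = 0 min at £76.50/h.
Pay = (2361 × £51.00 + 0 × £76.50) ÷ 60 = £2006.85.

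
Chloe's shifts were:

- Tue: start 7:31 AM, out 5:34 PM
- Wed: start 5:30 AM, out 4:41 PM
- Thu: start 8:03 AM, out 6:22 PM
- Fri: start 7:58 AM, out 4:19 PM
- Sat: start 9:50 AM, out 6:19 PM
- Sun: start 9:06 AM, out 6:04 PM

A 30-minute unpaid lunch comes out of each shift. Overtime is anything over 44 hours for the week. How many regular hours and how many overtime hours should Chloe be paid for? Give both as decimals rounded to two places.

Tue: 7:31 AM–5:34 PM = 10 h 3 min; less 30 min break → 9 h 33 min
Wed: 5:30 AM–4:41 PM = 11 h 11 min; less 30 min break → 10 h 41 min
Thu: 8:03 AM–6:22 PM = 10 h 19 min; less 30 min break → 9 h 49 min
Fri: 7:58 AM–4:19 PM = 8 h 21 min; less 30 min break → 7 h 51 min
Sat: 9:50 AM–6:19 PM = 8 h 29 min; less 30 min break → 7 h 59 min
Sun: 9:06 AM–6:04 PM = 8 h 58 min; less 30 min break → 8 h 28 min
Total worked: 54 h 21 min = 54.35 h.
Threshold 44 h → overtime 10 h 21 min, regular 44 h 0 min.

Regular 44.00 hours, overtime 10.35 hours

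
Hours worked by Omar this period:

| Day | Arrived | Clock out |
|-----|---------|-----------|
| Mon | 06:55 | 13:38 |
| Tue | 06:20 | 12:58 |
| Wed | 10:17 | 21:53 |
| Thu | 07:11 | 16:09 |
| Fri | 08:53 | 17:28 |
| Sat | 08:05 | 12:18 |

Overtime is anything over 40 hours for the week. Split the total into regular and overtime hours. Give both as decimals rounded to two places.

Regular 40.00 hours, overtime 6.72 hours

Mon: 06:55–13:38 = 6 h 43 min
Tue: 06:20–12:58 = 6 h 38 min
Wed: 10:17–21:53 = 11 h 36 min
Thu: 07:11–16:09 = 8 h 58 min
Fri: 08:53–17:28 = 8 h 35 min
Sat: 08:05–12:18 = 4 h 13 min
Total worked: 46 h 43 min = 46.72 h.
Threshold 40 h → overtime 6 h 43 min, regular 40 h 0 min.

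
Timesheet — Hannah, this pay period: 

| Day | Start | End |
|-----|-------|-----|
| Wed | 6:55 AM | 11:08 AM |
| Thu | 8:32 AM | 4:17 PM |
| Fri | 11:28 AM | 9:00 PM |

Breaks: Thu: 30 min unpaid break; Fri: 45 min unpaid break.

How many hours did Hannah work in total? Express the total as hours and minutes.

20 h 15 min

Wed: 6:55 AM–11:08 AM = 4 h 13 min
Thu: 8:32 AM–4:17 PM = 7 h 45 min; less 30 min break → 7 h 15 min
Fri: 11:28 AM–9:00 PM = 9 h 32 min; less 45 min break → 8 h 47 min
Total: 4 h 13 min + 7 h 15 min + 8 h 47 min = 20 h 15 min.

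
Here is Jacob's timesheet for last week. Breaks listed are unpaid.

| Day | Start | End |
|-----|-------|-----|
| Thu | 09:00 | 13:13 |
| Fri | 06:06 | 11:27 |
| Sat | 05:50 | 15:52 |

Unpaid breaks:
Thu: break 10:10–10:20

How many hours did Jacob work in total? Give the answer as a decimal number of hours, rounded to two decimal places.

Thu: 09:00–13:13 = 4 h 13 min; less 10 min break → 4 h 3 min
Fri: 06:06–11:27 = 5 h 21 min
Sat: 05:50–15:52 = 10 h 2 min
Total: 4 h 3 min + 5 h 21 min + 10 h 2 min = 19 h 26 min.

19.43 hours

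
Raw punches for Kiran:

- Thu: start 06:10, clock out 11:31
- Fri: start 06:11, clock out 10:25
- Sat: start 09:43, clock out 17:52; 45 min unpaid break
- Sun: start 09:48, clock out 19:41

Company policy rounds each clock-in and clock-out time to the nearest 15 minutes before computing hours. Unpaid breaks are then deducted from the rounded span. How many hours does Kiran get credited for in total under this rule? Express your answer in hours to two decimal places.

26.75 hours

Thu: in 06:10→06:15, out 11:31→11:30; 5 h 15 min
Fri: in 06:11→06:15, out 10:25→10:30; 4 h 15 min
Sat: in 09:43→09:45, out 17:52→17:45; 8 h 0 min − 45 min = 7 h 15 min
Sun: in 09:48→09:45, out 19:41→19:45; 10 h 0 min
Total credited: 26 h 45 min.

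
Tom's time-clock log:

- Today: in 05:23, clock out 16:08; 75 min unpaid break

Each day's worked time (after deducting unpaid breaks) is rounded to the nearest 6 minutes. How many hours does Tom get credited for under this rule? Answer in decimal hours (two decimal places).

Today: 05:23–16:08 = 10 h 45 min − 75 min = 9 h 30 min → rounds to 9 h 30 min

9.50 hours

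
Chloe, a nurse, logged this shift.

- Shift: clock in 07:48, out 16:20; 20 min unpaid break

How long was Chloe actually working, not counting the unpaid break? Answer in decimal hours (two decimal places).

Shift: 07:48–16:20 = 8 h 32 min; less 20 min break → 8 h 12 min

8.20 hours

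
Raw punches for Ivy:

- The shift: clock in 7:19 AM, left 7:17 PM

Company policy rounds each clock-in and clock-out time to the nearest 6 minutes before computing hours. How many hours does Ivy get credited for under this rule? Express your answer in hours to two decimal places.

12.00 hours

The shift: in 7:19 AM→7:18 AM, out 7:17 PM→7:18 PM; 12 h 0 min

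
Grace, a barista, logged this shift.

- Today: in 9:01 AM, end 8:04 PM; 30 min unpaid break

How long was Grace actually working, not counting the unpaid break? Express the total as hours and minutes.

10 h 33 min

Today: 9:01 AM–8:04 PM = 11 h 3 min; less 30 min break → 10 h 33 min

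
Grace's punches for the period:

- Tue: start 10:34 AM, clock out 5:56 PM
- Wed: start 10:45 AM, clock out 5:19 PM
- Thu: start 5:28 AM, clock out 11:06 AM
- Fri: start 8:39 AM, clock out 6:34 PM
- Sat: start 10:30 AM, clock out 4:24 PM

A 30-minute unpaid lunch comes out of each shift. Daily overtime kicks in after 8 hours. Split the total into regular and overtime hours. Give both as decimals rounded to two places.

Regular 31.47 hours, overtime 1.42 hours

Tue: 10:34 AM–5:56 PM = 7 h 22 min; less 30 min break → 6 h 52 min
Wed: 10:45 AM–5:19 PM = 6 h 34 min; less 30 min break → 6 h 4 min
Thu: 5:28 AM–11:06 AM = 5 h 38 min; less 30 min break → 5 h 8 min
Fri: 8:39 AM–6:34 PM = 9 h 55 min; less 30 min break → 9 h 25 min
Sat: 10:30 AM–4:24 PM = 5 h 54 min; less 30 min break → 5 h 24 min
Tue reg 6 h 52 min / OT 0 h 0 min; Wed reg 6 h 4 min / OT 0 h 0 min; Thu reg 5 h 8 min / OT 0 h 0 min; Fri reg 8 h 0 min / OT 1 h 25 min; Sat reg 5 h 24 min / OT 0 h 0 min.
Totals: regular 31 h 28 min, overtime 1 h 25 min.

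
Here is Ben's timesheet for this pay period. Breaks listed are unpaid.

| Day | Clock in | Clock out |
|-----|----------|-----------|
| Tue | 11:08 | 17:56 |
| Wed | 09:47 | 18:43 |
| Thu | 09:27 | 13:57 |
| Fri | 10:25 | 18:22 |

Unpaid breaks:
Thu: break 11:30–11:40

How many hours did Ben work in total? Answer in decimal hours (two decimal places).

Tue: 11:08–17:56 = 6 h 48 min
Wed: 09:47–18:43 = 8 h 56 min
Thu: 09:27–13:57 = 4 h 30 min; less 10 min break → 4 h 20 min
Fri: 10:25–18:22 = 7 h 57 min
Total: 6 h 48 min + 8 h 56 min + 4 h 20 min + 7 h 57 min = 28 h 1 min.

28.02 hours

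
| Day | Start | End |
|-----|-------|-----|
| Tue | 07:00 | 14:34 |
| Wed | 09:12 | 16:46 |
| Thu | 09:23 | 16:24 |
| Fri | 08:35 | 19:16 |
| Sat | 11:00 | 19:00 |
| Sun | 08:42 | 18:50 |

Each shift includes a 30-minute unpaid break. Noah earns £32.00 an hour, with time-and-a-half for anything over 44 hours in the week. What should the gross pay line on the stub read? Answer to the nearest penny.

Tue: 07:00–14:34 = 7 h 34 min; less 30 min break → 7 h 4 min
Wed: 09:12–16:46 = 7 h 34 min; less 30 min break → 7 h 4 min
Thu: 09:23–16:24 = 7 h 1 min; less 30 min break → 6 h 31 min
Fri: 08:35–19:16 = 10 h 41 min; less 30 min break → 10 h 11 min
Sat: 11:00–19:00 = 8 h 0 min; less 30 min break → 7 h 30 min
Sun: 08:42–18:50 = 10 h 8 min; less 30 min break → 9 h 38 min
Total worked: 47 h 58 min = 2878 min.
Regular 44 h 0 min = 2640 min at £32.00/h; overtime 3 h 58 min = 238 min at £48.00/h.
Pay = (2640 × £32.00 + 238 × £48.00) ÷ 60 = £1598.40.

£1598.40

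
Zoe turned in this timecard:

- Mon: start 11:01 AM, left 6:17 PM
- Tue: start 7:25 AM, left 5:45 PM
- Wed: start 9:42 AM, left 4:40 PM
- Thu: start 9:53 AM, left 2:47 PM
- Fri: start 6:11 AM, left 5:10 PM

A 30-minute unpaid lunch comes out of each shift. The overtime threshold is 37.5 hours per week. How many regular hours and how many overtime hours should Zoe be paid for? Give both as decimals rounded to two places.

Regular 37.50 hours, overtime 0.45 hours

Mon: 11:01 AM–6:17 PM = 7 h 16 min; less 30 min break → 6 h 46 min
Tue: 7:25 AM–5:45 PM = 10 h 20 min; less 30 min break → 9 h 50 min
Wed: 9:42 AM–4:40 PM = 6 h 58 min; less 30 min break → 6 h 28 min
Thu: 9:53 AM–2:47 PM = 4 h 54 min; less 30 min break → 4 h 24 min
Fri: 6:11 AM–5:10 PM = 10 h 59 min; less 30 min break → 10 h 29 min
Total worked: 37 h 57 min = 37.95 h.
Threshold 37.5 h → overtime 0 h 27 min, regular 37 h 30 min.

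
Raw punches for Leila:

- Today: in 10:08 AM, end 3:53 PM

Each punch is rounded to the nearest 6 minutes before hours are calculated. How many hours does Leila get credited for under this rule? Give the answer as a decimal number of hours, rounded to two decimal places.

Today: in 10:08 AM→10:06 AM, out 3:53 PM→3:54 PM; 5 h 48 min

5.80 hours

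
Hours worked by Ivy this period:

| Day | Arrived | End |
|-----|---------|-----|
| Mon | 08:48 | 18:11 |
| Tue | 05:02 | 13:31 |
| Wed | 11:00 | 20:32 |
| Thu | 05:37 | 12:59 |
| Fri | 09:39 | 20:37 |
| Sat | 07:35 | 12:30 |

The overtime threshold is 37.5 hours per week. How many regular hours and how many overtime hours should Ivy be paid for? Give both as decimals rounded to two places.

Regular 37.50 hours, overtime 13.15 hours

Mon: 08:48–18:11 = 9 h 23 min
Tue: 05:02–13:31 = 8 h 29 min
Wed: 11:00–20:32 = 9 h 32 min
Thu: 05:37–12:59 = 7 h 22 min
Fri: 09:39–20:37 = 10 h 58 min
Sat: 07:35–12:30 = 4 h 55 min
Total worked: 50 h 39 min = 50.65 h.
Threshold 37.5 h → overtime 13 h 9 min, regular 37 h 30 min.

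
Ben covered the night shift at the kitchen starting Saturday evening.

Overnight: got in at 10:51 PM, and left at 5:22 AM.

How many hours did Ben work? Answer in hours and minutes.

6 h 31 min

Overnight: 10:51 PM → midnight = 1 h 9 min; midnight → 5:22 AM = 5 h 22 min; span 6 h 31 min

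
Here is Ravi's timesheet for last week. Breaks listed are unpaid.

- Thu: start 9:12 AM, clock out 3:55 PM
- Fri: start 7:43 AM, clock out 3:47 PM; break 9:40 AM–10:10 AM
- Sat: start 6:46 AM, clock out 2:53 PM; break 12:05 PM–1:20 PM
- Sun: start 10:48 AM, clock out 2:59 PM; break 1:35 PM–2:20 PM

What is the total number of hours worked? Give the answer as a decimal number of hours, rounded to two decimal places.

Thu: 9:12 AM–3:55 PM = 6 h 43 min
Fri: 7:43 AM–3:47 PM = 8 h 4 min; less 30 min break → 7 h 34 min
Sat: 6:46 AM–2:53 PM = 8 h 7 min; less 75 min break → 6 h 52 min
Sun: 10:48 AM–2:59 PM = 4 h 11 min; less 45 min break → 3 h 26 min
Total: 6 h 43 min + 7 h 34 min + 6 h 52 min + 3 h 26 min = 24 h 35 min.

24.58 hours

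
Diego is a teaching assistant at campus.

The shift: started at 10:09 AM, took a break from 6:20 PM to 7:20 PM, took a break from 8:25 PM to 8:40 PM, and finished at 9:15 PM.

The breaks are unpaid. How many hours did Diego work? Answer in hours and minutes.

9 h 51 min

The shift: 10:09 AM–9:15 PM = 11 h 6 min; less 75 min break → 9 h 51 min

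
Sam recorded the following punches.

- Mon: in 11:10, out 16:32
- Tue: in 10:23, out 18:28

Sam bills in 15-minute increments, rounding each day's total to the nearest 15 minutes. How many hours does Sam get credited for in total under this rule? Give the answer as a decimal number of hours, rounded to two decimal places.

13.25 hours

Mon: 11:10–16:32 = 5 h 22 min → rounds to 5 h 15 min
Tue: 10:23–18:28 = 8 h 5 min → rounds to 8 h 0 min
Total credited: 13 h 15 min.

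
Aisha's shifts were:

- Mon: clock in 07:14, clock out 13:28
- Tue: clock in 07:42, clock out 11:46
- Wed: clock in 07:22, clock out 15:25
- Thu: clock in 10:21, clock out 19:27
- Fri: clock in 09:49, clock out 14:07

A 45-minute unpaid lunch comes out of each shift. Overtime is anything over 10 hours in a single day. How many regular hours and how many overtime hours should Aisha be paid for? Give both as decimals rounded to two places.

Regular 28.00 hours, overtime 0.00 hours

Mon: 07:14–13:28 = 6 h 14 min; less 45 min break → 5 h 29 min
Tue: 07:42–11:46 = 4 h 4 min; less 45 min break → 3 h 19 min
Wed: 07:22–15:25 = 8 h 3 min; less 45 min break → 7 h 18 min
Thu: 10:21–19:27 = 9 h 6 min; less 45 min break → 8 h 21 min
Fri: 09:49–14:07 = 4 h 18 min; less 45 min break → 3 h 33 min
Mon reg 5 h 29 min / OT 0 h 0 min; Tue reg 3 h 19 min / OT 0 h 0 min; Wed reg 7 h 18 min / OT 0 h 0 min; Thu reg 8 h 21 min / OT 0 h 0 min; Fri reg 3 h 33 min / OT 0 h 0 min.
Totals: regular 28 h 0 min, overtime 0 h 0 min.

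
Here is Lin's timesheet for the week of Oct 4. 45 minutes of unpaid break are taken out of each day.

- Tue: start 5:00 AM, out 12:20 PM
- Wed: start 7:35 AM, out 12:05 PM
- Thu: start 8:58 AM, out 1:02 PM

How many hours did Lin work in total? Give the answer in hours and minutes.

Tue: 5:00 AM–12:20 PM = 7 h 20 min; less 45 min break → 6 h 35 min
Wed: 7:35 AM–12:05 PM = 4 h 30 min; less 45 min break → 3 h 45 min
Thu: 8:58 AM–1:02 PM = 4 h 4 min; less 45 min break → 3 h 19 min
Total: 6 h 35 min + 3 h 45 min + 3 h 19 min = 13 h 39 min.

13 h 39 min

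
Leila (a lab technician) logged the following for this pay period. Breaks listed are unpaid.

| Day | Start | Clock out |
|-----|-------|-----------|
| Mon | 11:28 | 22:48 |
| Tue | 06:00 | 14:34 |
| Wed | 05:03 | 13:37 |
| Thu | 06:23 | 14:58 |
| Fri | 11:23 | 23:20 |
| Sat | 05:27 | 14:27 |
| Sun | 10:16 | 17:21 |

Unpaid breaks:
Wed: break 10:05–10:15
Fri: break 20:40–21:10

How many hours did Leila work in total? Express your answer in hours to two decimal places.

64.42 hours

Mon: 11:28–22:48 = 11 h 20 min
Tue: 06:00–14:34 = 8 h 34 min
Wed: 05:03–13:37 = 8 h 34 min; less 10 min break → 8 h 24 min
Thu: 06:23–14:58 = 8 h 35 min
Fri: 11:23–23:20 = 11 h 57 min; less 30 min break → 11 h 27 min
Sat: 05:27–14:27 = 9 h 0 min
Sun: 10:16–17:21 = 7 h 5 min
Total: 11 h 20 min + 8 h 34 min + 8 h 24 min + 8 h 35 min + 11 h 27 min + 9 h 0 min + 7 h 5 min = 64 h 25 min.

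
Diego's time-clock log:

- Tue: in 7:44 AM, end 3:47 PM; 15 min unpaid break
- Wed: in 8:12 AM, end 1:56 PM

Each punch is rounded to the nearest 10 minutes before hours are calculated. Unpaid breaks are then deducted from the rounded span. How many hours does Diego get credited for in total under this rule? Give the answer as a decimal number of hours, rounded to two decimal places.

13.75 hours

Tue: in 7:44 AM→7:40 AM, out 3:47 PM→3:50 PM; 8 h 10 min − 15 min = 7 h 55 min
Wed: in 8:12 AM→8:10 AM, out 1:56 PM→2:00 PM; 5 h 50 min
Total credited: 13 h 45 min.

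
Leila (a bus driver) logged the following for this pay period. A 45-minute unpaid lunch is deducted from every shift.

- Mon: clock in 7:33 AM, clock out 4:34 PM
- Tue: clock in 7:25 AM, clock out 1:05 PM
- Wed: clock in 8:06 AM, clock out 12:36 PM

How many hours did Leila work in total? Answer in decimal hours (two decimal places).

Mon: 7:33 AM–4:34 PM = 9 h 1 min; less 45 min break → 8 h 16 min
Tue: 7:25 AM–1:05 PM = 5 h 40 min; less 45 min break → 4 h 55 min
Wed: 8:06 AM–12:36 PM = 4 h 30 min; less 45 min break → 3 h 45 min
Total: 8 h 16 min + 4 h 55 min + 3 h 45 min = 16 h 56 min.

16.93 hours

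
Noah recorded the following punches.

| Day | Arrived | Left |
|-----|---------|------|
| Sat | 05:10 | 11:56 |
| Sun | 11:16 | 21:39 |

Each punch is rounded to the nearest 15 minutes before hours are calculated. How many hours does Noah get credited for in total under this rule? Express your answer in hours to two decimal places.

Sat: in 05:10→05:15, out 11:56→12:00; 6 h 45 min
Sun: in 11:16→11:15, out 21:39→21:45; 10 h 30 min
Total credited: 17 h 15 min.

17.25 hours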